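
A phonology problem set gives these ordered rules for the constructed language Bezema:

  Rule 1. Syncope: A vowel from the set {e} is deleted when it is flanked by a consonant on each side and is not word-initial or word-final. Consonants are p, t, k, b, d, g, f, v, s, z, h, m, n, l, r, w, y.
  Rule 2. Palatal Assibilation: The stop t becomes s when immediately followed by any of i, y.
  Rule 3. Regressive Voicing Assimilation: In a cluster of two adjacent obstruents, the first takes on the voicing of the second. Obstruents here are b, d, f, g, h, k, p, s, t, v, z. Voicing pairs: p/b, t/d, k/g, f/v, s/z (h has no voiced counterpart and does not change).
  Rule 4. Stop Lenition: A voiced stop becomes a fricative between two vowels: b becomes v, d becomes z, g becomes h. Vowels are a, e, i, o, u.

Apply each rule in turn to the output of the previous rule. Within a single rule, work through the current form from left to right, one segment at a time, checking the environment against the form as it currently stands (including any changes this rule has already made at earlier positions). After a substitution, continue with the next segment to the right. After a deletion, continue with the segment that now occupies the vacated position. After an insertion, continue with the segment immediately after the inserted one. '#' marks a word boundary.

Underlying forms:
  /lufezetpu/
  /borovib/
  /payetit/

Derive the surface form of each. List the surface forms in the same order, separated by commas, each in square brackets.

[luvstpu], [borovib], [paysit]

/lufezetpu/:
  Rule 1 Syncope: [lufezetpu] → [lufztpu]
  Rule 2 Palatal Assibilation: no change — [lufztpu]
  Rule 3 Regressive Voicing Assimilation: [lufztpu] → [luvstpu]
  Rule 4 Stop Lenition: no change — [luvstpu]
/borovib/:
  Rule 1 Syncope: no change — [borovib]
  Rule 2 Palatal Assibilation: no change — [borovib]
  Rule 3 Regressive Voicing Assimilation: no change — [borovib]
  Rule 4 Stop Lenition: no change — [borovib]
/payetit/:
  Rule 1 Syncope: [payetit] → [paytit]
  Rule 2 Palatal Assibilation: [paytit] → [paysit]
  Rule 3 Regressive Voicing Assimilation: no change — [paysit]
  Rule 4 Stop Lenition: no change — [paysit]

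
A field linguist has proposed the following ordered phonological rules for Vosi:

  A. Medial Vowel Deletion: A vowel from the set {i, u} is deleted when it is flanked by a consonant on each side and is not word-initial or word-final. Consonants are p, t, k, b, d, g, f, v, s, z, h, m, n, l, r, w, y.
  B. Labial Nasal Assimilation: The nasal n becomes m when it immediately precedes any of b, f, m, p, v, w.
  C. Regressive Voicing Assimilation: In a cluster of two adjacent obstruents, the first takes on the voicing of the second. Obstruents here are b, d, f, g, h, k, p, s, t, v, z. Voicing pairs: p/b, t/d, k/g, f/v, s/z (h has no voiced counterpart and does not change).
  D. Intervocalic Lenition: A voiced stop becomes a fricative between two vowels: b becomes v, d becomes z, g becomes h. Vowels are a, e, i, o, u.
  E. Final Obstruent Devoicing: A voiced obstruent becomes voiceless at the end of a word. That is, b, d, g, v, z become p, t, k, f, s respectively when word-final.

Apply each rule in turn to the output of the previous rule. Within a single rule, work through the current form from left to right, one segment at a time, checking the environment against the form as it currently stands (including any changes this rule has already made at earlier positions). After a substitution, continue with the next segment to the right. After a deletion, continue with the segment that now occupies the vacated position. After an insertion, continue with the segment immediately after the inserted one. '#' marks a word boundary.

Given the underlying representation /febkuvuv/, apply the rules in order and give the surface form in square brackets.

[fepgvf]

A Medial Vowel Deletion: [febkuvuv] → [febkvv]
B Labial Nasal Assimilation: no change — [febkvv]
C Regressive Voicing Assimilation: [febkvv] → [fepgvv]
D Intervocalic Lenition: no change — [fepgvv]
E Final Obstruent Devoicing: [fepgvv] → [fepgvf]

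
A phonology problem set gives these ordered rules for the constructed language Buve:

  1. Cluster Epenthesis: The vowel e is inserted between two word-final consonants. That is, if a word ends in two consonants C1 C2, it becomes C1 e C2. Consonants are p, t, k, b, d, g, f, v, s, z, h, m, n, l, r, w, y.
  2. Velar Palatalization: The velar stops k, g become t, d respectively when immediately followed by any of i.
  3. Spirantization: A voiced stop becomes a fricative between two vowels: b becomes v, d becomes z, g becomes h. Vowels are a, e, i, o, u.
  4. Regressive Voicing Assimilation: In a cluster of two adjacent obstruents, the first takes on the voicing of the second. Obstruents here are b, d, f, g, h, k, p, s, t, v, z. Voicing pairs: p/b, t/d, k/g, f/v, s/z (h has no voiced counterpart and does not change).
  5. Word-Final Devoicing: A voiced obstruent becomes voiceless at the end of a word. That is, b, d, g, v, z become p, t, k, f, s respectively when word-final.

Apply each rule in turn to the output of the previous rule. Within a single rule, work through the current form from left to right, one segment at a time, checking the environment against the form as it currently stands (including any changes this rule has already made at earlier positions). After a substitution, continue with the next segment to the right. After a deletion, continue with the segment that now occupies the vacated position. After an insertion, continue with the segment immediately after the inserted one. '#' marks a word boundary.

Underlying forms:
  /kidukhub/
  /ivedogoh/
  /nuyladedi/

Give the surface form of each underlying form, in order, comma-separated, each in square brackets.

/kidukhub/:
  1 Cluster Epenthesis: no change — [kidukhub]
  2 Velar Palatalization: [kidukhub] → [tidukhub]
  3 Spirantization: [tidukhub] → [tizukhub]
  4 Regressive Voicing Assimilation: no change — [tizukhub]
  5 Word-Final Devoicing: [tizukhub] → [tizukhup]
/ivedogoh/:
  1 Cluster Epenthesis: no change — [ivedogoh]
  2 Velar Palatalization: no change — [ivedogoh]
  3 Spirantization: [ivedogoh] → [ivezohoh]
  4 Regressive Voicing Assimilation: no change — [ivezohoh]
  5 Word-Final Devoicing: no change — [ivezohoh]
/nuyladedi/:
  1 Cluster Epenthesis: no change — [nuyladedi]
  2 Velar Palatalization: no change — [nuyladedi]
  3 Spirantization: [nuyladedi] → [nuylazezi]
  4 Regressive Voicing Assimilation: no change — [nuylazezi]
  5 Word-Final Devoicing: no change — [nuylazezi]

[tizukhup], [ivezohoh], [nuylazezi]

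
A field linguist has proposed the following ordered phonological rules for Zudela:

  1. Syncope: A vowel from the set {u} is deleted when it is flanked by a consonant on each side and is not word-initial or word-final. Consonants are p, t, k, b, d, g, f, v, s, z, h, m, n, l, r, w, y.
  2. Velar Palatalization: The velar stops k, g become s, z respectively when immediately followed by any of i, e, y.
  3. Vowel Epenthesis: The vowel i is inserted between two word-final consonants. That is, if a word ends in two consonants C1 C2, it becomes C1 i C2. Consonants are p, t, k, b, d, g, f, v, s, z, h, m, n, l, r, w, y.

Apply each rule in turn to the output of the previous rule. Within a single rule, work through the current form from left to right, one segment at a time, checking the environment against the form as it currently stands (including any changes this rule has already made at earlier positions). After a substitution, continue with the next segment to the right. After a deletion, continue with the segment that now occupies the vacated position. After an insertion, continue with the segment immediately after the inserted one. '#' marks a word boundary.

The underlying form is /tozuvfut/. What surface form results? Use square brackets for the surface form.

1 Syncope: [tozuvfut] → [tozvft]
2 Velar Palatalization: no change — [tozvft]
3 Vowel Epenthesis: [tozvft] → [tozvfit]

[tozvfit]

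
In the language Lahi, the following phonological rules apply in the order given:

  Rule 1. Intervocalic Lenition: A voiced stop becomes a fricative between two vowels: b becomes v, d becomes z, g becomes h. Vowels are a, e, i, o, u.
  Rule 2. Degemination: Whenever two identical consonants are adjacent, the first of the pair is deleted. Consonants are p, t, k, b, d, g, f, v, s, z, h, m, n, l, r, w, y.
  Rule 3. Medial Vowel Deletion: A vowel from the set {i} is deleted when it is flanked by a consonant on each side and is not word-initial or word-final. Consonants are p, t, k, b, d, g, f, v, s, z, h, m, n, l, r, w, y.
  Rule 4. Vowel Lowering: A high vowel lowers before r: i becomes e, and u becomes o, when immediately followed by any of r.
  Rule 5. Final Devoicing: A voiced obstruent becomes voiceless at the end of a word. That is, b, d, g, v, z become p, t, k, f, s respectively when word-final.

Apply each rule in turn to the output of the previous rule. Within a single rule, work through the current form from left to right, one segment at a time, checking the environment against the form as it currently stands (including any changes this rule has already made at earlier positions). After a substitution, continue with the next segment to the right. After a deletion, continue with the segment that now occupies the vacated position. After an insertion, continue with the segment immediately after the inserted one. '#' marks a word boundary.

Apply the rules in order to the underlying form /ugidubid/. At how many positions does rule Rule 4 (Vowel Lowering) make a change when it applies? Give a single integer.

0

Rule 1 Intervocalic Lenition: [ugidubid] → [uhizuvid]
Rule 2 Degemination: no change — [uhizuvid]
Rule 3 Medial Vowel Deletion: [uhizuvid] → [uhzuvd]
Rule 4 Vowel Lowering: no change — [uhzuvd]
Rule 5 Final Devoicing: [uhzuvd] → [uhzuvt]
Rule Rule 4 changed 0 position(s).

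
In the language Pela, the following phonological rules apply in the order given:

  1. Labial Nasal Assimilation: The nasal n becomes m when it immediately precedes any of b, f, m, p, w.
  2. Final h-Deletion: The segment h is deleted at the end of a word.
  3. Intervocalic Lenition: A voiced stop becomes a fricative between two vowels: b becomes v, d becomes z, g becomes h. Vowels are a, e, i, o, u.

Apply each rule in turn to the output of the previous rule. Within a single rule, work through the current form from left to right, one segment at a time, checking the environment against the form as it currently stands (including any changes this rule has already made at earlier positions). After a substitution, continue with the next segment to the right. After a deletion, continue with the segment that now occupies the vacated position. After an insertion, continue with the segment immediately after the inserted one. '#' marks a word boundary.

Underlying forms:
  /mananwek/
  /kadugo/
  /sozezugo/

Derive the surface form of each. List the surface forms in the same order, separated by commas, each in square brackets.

/mananwek/:
  1 Labial Nasal Assimilation: [mananwek] → [manamwek]
  2 Final h-Deletion: no change — [manamwek]
  3 Intervocalic Lenition: no change — [manamwek]
/kadugo/:
  1 Labial Nasal Assimilation: no change — [kadugo]
  2 Final h-Deletion: no change — [kadugo]
  3 Intervocalic Lenition: [kadugo] → [kazuho]
/sozezugo/:
  1 Labial Nasal Assimilation: no change — [sozezugo]
  2 Final h-Deletion: no change — [sozezugo]
  3 Intervocalic Lenition: [sozezugo] → [sozezuho]

[manamwek], [kazuho], [sozezuho]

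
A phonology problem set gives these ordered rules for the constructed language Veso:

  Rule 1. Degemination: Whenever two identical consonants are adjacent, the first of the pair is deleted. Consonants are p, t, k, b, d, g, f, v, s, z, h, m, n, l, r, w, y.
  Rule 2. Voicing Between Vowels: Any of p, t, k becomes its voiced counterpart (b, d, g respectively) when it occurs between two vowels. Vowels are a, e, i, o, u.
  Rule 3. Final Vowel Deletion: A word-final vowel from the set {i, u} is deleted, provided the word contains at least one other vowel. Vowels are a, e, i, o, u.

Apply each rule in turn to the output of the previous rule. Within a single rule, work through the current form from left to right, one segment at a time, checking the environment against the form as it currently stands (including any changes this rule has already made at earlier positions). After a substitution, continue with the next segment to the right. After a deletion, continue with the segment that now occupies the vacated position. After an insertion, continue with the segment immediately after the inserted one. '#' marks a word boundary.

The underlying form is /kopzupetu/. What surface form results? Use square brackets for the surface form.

Rule 1 Degemination: no change — [kopzupetu]
Rule 2 Voicing Between Vowels: [kopzupetu] → [kopzubedu]
Rule 3 Final Vowel Deletion: [kopzubedu] → [kopzubed]

[kopzubed]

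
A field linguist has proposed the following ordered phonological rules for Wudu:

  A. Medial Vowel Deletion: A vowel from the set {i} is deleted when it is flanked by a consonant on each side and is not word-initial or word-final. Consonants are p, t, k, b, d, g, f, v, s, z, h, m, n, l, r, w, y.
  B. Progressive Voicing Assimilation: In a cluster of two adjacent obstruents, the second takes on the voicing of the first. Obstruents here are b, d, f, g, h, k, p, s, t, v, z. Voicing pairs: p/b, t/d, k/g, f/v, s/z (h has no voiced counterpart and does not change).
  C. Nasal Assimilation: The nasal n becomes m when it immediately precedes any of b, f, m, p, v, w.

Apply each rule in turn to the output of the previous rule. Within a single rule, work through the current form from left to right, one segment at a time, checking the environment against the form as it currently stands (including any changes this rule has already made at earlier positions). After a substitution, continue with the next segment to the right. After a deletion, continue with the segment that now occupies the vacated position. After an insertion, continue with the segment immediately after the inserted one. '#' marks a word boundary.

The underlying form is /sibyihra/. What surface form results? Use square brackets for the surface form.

[spyhra]

A Medial Vowel Deletion: [sibyihra] → [sbyhra]
B Progressive Voicing Assimilation: [sbyhra] → [spyhra]
C Nasal Assimilation: no change — [spyhra]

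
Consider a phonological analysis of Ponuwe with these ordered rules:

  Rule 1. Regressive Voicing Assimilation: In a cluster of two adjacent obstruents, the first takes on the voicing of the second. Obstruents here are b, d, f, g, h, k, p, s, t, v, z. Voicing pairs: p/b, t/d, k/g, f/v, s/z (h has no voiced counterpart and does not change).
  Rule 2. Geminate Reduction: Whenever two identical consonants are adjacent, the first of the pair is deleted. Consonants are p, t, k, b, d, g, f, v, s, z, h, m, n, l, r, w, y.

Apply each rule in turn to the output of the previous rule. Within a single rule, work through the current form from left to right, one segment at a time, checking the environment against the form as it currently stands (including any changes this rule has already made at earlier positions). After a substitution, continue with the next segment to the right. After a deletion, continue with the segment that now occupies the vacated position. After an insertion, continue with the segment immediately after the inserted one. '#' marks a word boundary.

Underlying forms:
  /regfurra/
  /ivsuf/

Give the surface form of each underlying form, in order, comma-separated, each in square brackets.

/regfurra/:
  Rule 1 Regressive Voicing Assimilation: [regfurra] → [rekfurra]
  Rule 2 Geminate Reduction: [rekfurra] → [rekfura]
/ivsuf/:
  Rule 1 Regressive Voicing Assimilation: [ivsuf] → [ifsuf]
  Rule 2 Geminate Reduction: no change — [ifsuf]

[rekfura], [ifsuf]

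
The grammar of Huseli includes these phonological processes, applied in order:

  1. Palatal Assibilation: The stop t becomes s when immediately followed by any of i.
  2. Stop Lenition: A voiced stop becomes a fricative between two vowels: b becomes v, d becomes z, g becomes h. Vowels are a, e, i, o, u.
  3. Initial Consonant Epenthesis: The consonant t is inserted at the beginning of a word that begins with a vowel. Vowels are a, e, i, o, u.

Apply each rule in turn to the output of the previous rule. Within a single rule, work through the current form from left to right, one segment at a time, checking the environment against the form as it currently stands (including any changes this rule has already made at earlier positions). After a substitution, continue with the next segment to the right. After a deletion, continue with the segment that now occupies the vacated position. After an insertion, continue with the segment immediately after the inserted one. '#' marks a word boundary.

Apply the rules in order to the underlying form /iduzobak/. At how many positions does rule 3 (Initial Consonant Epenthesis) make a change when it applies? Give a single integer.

1 Palatal Assibilation: no change — [iduzobak]
2 Stop Lenition: [iduzobak] → [izuzovak]
3 Initial Consonant Epenthesis: [izuzovak] → [tizuzovak]
Rule 3 changed 1 position(s).

1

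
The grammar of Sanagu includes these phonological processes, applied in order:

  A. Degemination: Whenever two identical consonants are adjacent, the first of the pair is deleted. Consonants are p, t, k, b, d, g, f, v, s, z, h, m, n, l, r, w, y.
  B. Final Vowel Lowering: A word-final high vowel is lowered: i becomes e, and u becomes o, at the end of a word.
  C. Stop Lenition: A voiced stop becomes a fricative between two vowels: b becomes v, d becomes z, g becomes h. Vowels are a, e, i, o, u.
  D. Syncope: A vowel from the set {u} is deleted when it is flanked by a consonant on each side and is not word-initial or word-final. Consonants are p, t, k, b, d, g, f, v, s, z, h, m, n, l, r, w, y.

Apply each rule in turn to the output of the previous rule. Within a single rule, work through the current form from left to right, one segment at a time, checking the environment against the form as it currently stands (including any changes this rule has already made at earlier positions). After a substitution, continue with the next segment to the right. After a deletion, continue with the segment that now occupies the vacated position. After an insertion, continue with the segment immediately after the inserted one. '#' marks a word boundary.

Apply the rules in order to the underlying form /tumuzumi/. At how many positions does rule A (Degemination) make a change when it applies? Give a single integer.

A Degemination: no change — [tumuzumi]
B Final Vowel Lowering: [tumuzumi] → [tumuzume]
C Stop Lenition: no change — [tumuzume]
D Syncope: [tumuzume] → [tmzme]
Rule A changed 0 position(s).

0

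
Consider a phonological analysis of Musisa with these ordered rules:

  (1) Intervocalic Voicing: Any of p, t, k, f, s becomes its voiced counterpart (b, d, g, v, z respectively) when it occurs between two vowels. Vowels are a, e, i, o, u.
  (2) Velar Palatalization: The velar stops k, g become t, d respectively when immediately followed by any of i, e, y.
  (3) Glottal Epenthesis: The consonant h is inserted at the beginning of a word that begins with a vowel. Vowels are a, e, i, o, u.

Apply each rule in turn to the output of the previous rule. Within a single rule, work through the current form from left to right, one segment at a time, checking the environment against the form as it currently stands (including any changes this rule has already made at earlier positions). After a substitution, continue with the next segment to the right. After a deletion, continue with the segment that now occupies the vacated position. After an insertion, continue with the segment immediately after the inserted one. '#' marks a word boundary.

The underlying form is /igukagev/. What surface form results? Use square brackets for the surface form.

[higugadev]

(1) Intervocalic Voicing: [igukagev] → [igugagev]
(2) Velar Palatalization: [igugagev] → [igugadev]
(3) Glottal Epenthesis: [igugadev] → [higugadev]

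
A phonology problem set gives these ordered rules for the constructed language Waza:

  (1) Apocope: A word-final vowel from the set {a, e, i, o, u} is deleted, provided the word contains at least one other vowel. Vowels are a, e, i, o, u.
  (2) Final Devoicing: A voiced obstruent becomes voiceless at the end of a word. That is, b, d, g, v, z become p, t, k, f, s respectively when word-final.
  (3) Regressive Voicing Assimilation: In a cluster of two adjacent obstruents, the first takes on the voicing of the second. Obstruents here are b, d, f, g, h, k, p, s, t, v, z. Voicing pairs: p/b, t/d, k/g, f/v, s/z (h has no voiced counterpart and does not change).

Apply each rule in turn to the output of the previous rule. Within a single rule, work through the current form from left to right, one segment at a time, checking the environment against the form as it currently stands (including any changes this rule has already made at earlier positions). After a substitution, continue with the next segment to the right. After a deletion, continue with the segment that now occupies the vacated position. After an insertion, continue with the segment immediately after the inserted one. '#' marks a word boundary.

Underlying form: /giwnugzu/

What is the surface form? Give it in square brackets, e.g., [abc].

(1) Apocope: [giwnugzu] → [giwnugz]
(2) Final Devoicing: [giwnugz] → [giwnugs]
(3) Regressive Voicing Assimilation: [giwnugs] → [giwnuks]

[giwnuks]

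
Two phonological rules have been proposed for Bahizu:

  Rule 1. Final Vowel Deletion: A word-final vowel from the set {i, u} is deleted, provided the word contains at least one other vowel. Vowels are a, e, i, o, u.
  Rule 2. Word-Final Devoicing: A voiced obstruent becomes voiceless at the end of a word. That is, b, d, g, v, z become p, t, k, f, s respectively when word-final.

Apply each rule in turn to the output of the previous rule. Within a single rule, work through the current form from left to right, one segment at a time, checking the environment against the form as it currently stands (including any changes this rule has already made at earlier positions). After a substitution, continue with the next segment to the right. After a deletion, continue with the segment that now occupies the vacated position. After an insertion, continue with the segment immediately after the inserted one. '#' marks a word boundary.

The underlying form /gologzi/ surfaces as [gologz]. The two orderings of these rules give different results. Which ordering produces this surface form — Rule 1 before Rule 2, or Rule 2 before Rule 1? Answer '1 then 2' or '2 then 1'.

2 then 1

Order 1 then 2:
  1 Final Vowel Deletion: [gologzi] → [gologz]
  2 Word-Final Devoicing: [gologz] → [gologs]
  result: [gologs]
Order 2 then 1:
  2 Word-Final Devoicing: no change — [gologzi]
  1 Final Vowel Deletion: [gologzi] → [gologz]
  result: [gologz]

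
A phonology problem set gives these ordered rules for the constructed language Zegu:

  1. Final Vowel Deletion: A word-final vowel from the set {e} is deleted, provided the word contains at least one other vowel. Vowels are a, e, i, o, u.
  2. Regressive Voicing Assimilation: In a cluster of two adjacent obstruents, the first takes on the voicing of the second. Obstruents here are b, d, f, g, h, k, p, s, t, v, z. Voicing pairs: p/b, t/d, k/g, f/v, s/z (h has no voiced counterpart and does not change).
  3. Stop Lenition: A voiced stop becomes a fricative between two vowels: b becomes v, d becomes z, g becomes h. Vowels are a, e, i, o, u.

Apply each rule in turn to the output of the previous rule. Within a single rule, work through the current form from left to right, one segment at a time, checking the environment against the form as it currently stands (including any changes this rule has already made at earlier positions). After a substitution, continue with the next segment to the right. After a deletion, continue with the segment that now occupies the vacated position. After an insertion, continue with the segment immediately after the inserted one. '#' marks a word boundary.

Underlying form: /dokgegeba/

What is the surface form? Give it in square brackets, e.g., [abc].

1 Final Vowel Deletion: no change — [dokgegeba]
2 Regressive Voicing Assimilation: [dokgegeba] → [doggegeba]
3 Stop Lenition: [doggegeba] → [doggeheva]

[doggeheva]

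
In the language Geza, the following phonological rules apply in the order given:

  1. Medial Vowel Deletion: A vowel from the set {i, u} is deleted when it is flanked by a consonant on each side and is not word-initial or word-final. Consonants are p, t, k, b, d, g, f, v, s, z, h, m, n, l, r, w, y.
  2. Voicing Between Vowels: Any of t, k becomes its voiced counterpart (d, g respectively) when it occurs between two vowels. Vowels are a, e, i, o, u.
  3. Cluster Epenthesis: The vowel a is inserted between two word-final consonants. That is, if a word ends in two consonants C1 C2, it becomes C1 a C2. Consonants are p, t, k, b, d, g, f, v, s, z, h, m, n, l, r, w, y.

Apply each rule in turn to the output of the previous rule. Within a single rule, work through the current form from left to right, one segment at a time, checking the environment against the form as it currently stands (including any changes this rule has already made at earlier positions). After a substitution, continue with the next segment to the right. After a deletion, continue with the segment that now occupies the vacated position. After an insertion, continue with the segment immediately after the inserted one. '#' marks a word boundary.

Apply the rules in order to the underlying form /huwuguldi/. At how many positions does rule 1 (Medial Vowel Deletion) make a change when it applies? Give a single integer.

1 Medial Vowel Deletion: [huwuguldi] → [hwgldi]
2 Voicing Between Vowels: no change — [hwgldi]
3 Cluster Epenthesis: no change — [hwgldi]
Rule 1 changed 3 position(s).

3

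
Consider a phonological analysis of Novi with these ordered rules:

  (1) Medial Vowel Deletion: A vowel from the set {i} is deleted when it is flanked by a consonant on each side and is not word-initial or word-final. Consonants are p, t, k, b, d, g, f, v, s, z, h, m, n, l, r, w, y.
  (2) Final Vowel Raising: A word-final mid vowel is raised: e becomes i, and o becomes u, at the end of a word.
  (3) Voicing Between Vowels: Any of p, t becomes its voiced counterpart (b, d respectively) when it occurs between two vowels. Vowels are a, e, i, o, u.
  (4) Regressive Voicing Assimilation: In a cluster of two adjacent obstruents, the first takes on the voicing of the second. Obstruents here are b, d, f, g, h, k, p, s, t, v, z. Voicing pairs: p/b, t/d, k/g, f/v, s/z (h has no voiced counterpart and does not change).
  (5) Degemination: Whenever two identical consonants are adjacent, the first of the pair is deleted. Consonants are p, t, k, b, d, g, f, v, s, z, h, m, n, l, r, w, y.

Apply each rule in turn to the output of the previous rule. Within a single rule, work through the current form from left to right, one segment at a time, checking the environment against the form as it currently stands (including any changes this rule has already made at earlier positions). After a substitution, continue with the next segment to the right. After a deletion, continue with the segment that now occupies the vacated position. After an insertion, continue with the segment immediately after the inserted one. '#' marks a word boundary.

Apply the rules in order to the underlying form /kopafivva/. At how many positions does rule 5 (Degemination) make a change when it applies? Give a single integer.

(1) Medial Vowel Deletion: [kopafivva] → [kopafvva]
(2) Final Vowel Raising: no change — [kopafvva]
(3) Voicing Between Vowels: [kopafvva] → [kobafvva]
(4) Regressive Voicing Assimilation: [kobafvva] → [kobavvva]
(5) Degemination: [kobavvva] → [kobava]
Rule 5 changed 2 position(s).

2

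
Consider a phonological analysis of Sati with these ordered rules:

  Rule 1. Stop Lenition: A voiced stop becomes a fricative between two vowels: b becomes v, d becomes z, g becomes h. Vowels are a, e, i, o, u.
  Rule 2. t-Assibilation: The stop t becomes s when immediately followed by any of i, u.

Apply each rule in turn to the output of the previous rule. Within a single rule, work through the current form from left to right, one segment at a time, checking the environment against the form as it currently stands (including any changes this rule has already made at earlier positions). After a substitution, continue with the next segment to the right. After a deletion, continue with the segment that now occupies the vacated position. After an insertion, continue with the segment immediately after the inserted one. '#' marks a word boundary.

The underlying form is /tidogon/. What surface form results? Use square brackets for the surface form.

[sizohon]

Rule 1 Stop Lenition: [tidogon] → [tizohon]
Rule 2 t-Assibilation: [tizohon] → [sizohon]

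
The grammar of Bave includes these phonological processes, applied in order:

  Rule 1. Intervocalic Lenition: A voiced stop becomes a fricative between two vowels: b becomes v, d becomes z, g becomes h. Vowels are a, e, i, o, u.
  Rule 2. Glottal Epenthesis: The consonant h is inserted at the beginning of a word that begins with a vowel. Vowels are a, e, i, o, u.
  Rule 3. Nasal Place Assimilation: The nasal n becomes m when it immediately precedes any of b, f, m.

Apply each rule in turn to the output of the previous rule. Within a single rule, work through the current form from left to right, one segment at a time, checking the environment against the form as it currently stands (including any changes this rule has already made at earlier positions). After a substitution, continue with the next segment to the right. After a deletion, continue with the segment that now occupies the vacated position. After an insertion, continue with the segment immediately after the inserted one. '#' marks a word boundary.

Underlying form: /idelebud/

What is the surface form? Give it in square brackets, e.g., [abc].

[hizelevud]

Rule 1 Intervocalic Lenition: [idelebud] → [izelevud]
Rule 2 Glottal Epenthesis: [izelevud] → [hizelevud]
Rule 3 Nasal Place Assimilation: no change — [hizelevud]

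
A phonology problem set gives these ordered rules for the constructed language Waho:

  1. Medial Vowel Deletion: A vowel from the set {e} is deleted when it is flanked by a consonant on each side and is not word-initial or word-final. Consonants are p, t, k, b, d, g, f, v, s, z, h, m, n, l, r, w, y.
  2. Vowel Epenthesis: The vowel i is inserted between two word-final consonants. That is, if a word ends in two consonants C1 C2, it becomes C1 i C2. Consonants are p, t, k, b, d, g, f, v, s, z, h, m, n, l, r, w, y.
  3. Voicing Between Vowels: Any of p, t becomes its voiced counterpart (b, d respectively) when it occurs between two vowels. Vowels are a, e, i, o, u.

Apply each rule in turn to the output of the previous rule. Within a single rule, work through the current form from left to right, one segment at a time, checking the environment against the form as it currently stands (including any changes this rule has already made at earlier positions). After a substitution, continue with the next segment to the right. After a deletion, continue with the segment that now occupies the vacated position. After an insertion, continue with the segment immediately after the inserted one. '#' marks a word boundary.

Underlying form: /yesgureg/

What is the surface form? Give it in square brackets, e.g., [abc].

[ysgurig]

1 Medial Vowel Deletion: [yesgureg] → [ysgurg]
2 Vowel Epenthesis: [ysgurg] → [ysgurig]
3 Voicing Between Vowels: no change — [ysgurig]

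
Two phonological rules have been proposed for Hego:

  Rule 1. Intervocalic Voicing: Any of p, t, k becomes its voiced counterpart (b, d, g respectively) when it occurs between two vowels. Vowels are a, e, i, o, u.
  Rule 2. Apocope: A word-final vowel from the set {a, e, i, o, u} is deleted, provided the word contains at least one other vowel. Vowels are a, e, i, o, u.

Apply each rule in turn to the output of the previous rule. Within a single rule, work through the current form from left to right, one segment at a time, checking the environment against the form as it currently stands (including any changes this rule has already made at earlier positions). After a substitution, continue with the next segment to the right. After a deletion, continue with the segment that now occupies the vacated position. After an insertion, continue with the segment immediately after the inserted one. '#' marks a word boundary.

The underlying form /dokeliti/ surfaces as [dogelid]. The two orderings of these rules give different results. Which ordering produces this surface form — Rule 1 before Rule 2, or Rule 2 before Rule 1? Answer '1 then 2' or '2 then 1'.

Order 1 then 2:
  1 Intervocalic Voicing: [dokeliti] → [dogelidi]
  2 Apocope: [dogelidi] → [dogelid]
  result: [dogelid]
Order 2 then 1:
  2 Apocope: [dokeliti] → [dokelit]
  1 Intervocalic Voicing: [dokelit] → [dogelit]
  result: [dogelit]

1 then 2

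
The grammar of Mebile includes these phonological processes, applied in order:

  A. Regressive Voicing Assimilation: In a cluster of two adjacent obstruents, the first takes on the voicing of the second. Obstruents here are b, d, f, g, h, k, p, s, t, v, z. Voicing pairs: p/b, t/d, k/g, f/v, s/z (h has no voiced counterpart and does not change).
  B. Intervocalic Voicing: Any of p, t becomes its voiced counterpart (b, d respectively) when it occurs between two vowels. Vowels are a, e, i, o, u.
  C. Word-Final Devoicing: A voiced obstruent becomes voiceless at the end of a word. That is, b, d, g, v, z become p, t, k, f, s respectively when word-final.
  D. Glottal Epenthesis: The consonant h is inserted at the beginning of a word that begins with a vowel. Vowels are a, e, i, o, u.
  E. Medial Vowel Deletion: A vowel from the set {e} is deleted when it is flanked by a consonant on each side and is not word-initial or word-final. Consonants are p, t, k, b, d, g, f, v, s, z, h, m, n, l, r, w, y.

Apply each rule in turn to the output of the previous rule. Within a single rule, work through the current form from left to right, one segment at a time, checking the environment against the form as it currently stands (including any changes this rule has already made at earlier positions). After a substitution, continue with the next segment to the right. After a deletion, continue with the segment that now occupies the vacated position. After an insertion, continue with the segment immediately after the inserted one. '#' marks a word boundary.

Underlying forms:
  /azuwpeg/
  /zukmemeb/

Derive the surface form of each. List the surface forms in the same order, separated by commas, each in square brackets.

/azuwpeg/:
  A Regressive Voicing Assimilation: no change — [azuwpeg]
  B Intervocalic Voicing: no change — [azuwpeg]
  C Word-Final Devoicing: [azuwpeg] → [azuwpek]
  D Glottal Epenthesis: [azuwpek] → [hazuwpek]
  E Medial Vowel Deletion: [hazuwpek] → [hazuwpk]
/zukmemeb/:
  A Regressive Voicing Assimilation: no change — [zukmemeb]
  B Intervocalic Voicing: no change — [zukmemeb]
  C Word-Final Devoicing: [zukmemeb] → [zukmemep]
  D Glottal Epenthesis: no change — [zukmemep]
  E Medial Vowel Deletion: [zukmemep] → [zukmmp]

[hazuwpk], [zukmmp]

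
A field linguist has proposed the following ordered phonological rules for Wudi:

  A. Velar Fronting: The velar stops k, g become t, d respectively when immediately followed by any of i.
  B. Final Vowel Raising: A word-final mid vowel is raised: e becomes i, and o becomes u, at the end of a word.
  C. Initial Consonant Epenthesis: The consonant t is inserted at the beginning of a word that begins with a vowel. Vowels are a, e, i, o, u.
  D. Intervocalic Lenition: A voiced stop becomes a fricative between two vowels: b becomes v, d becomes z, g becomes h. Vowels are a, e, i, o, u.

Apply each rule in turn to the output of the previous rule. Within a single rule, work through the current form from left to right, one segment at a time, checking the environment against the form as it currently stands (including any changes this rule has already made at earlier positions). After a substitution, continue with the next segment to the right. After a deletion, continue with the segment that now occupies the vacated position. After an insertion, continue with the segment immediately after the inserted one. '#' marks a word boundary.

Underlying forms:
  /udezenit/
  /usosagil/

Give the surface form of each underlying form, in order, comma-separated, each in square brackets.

[tuzezenit], [tusosazil]

/udezenit/:
  A Velar Fronting: no change — [udezenit]
  B Final Vowel Raising: no change — [udezenit]
  C Initial Consonant Epenthesis: [udezenit] → [tudezenit]
  D Intervocalic Lenition: [tudezenit] → [tuzezenit]
/usosagil/:
  A Velar Fronting: [usosagil] → [usosadil]
  B Final Vowel Raising: no change — [usosadil]
  C Initial Consonant Epenthesis: [usosadil] → [tusosadil]
  D Intervocalic Lenition: [tusosadil] → [tusosazil]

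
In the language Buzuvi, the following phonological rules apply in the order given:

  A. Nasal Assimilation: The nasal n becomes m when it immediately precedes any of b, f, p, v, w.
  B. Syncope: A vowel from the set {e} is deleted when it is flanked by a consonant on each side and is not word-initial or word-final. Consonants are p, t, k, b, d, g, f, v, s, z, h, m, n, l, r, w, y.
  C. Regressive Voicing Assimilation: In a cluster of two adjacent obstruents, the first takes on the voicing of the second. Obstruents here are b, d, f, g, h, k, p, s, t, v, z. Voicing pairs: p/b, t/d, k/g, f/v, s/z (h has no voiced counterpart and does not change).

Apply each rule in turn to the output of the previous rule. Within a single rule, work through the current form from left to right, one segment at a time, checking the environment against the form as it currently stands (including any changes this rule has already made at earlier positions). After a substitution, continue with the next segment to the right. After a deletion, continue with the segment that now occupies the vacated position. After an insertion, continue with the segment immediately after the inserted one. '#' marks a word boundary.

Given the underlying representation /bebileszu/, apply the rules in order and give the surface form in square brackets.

[bbilzzu]

A Nasal Assimilation: no change — [bebileszu]
B Syncope: [bebileszu] → [bbilszu]
C Regressive Voicing Assimilation: [bbilszu] → [bbilzzu]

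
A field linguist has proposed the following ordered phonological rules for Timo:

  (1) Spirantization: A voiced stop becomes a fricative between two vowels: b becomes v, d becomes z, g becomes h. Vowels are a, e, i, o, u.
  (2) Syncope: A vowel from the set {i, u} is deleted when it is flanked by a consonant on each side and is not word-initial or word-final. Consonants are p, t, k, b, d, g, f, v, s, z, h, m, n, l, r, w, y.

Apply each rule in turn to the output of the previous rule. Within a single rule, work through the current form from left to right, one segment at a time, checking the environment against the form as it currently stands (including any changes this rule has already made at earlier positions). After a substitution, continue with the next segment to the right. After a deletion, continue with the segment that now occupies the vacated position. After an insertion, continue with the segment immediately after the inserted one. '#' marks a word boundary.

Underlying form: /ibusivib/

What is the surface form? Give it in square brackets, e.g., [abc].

(1) Spirantization: [ibusivib] → [ivusivib]
(2) Syncope: [ivusivib] → [ivsvb]

[ivsvb]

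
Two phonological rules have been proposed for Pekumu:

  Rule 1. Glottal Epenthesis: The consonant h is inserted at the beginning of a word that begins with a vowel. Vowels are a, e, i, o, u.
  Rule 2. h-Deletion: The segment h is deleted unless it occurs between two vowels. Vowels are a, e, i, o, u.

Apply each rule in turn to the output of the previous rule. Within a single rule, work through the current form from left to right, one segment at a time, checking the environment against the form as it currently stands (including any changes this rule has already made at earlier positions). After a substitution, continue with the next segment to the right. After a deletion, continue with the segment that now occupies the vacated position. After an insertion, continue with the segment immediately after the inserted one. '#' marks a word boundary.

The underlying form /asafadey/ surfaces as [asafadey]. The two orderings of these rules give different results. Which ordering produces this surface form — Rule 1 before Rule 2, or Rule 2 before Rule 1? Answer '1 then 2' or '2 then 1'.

1 then 2

Order 1 then 2:
  1 Glottal Epenthesis: [asafadey] → [hasafadey]
  2 h-Deletion: [hasafadey] → [asafadey]
  result: [asafadey]
Order 2 then 1:
  2 h-Deletion: no change — [asafadey]
  1 Glottal Epenthesis: [asafadey] → [hasafadey]
  result: [hasafadey]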